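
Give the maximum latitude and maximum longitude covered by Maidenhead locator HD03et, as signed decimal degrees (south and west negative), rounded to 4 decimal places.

-56.1667, -39.5833

Field H=7, D=3: +7·20° lon, +3·10° lat → SW at lon -40°, lat -60°.
Square 0, 3: +0·2° lon, +3·1° lat → SW at lon -40°, lat -57°.
Subsquare e=4, t=19: +4·0.0833333° lon, +19·0.0416667° lat → SW at lon -39.6667°, lat -56.2083°.
Cell spans 0.0833333° lon × 0.0416667° lat. NE corner is SW corner plus one full cell.
latitude -56.1667, longitude -39.5833.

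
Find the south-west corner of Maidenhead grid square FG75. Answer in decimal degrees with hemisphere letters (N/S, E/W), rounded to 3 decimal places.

25.000° S, 66.000° W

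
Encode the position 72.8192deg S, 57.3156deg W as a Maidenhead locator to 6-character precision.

GB17ie

Add 180° to longitude and 90° to latitude: 122.6844, 17.1808.
Field: 122.6844/20 → 6 → G, 17.1808/10 → 1 → B; chars GB.
Square: 2.6844/2 → 1, 7.1808/1 → 7; chars 17.
Subsquare: 0.6844/0.0833333 → 8 → i, 0.1808/0.0416667 → 4 → e; chars ie.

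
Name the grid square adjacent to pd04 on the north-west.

OD95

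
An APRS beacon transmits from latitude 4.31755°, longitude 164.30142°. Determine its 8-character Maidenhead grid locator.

RJ24dh66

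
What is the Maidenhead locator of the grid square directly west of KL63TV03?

KL63sv93

Longitude extended square 0; −1 → -1, wraps to 9, carry into subsquare.
Longitude subsquare t = 19; −1 → 18 = s.
The latitude characters are unchanged.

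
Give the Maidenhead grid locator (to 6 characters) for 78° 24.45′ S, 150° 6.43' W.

BB41wo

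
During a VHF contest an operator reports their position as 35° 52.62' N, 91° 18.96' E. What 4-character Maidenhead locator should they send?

Offset from 180°W / 90°S: lon 271.32°, lat 125.88°.
Field: 271.32/20 → 13 → N, 125.88/10 → 12 → M; chars NM.
Square: 11.32/2 → 5, 5.88/1 → 5; chars 55.

NM55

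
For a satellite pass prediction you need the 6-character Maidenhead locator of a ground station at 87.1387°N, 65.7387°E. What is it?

Add 180° to longitude and 90° to latitude: 245.7387, 177.1387.
Field: 245.7387/20 → 12 → M, 177.1387/10 → 17 → R; chars MR.
Square: 5.7387/2 → 2, 7.1387/1 → 7; chars 27.
Subsquare: 1.7387/0.0833333 → 20 → u, 0.1387/0.0416667 → 3 → d; chars ud.

MR27ud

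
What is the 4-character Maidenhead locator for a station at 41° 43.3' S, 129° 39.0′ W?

CE58

Offset from 180°W / 90°S: lon 50.35°, lat 48.28°.
Field (20°×10°, letters A–R): lon ⌊50.35/20⌋ = 2 → C; lat ⌊48.28/10⌋ = 4 → E.
Square (2°×1°, digits 0–9): lon ⌊10.35/2⌋ = 5; lat ⌊8.28/1⌋ = 8.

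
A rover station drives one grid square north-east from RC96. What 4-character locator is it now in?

AC07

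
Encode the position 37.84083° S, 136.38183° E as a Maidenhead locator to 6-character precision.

Add 180° to longitude and 90° to latitude: 316.3818, 52.1592.
Field: 316.3818/20 → 15 → P, 52.1592/10 → 5 → F; chars PF.
Square: 16.3818/2 → 8, 2.1592/1 → 2; chars 82.
Subsquare: 0.3818/0.0833333 → 4 → e, 0.1592/0.0416667 → 3 → d; chars ed.

PF82ed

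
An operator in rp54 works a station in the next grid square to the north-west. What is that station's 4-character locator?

Longitude square 5; −1 → 4.
Latitude square 4; +1 → 5.

RP45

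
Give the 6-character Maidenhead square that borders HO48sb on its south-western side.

Longitude subsquare s = 18; −1 → 17 = r.
Latitude subsquare b = 1; −1 → 0 = a.

HO48ra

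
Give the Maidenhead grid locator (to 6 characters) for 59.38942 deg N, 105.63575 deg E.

Offset from 180°W / 90°S: lon 285.6358°, lat 149.3894°.
Field: 285.6358/20 → 14 → O, 149.3894/10 → 14 → O; chars OO.
Square: 5.6358/2 → 2, 9.3894/1 → 9; chars 29.
Subsquare: 1.6358/0.0833333 → 19 → t, 0.3894/0.0416667 → 9 → j; chars tj.

OO29tj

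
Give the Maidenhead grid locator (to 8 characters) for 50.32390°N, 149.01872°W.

BO50lh77

Shift to the Maidenhead origin (180°W, 90°S): lon 30.98128, lat 140.32390.
Field: lon ⌊30.98128/20⌋ = 1 → B; lat ⌊140.32390/10⌋ = 14 → O.
Square: lon ⌊10.98128/2⌋ = 5; lat ⌊0.32390/1⌋ = 0.
Subsquare: lon ⌊0.98128/0.0833333⌋ = 11 → l; lat ⌊0.32390/0.0416667⌋ = 7 → h.
Extended square: lon ⌊0.06461/0.00833333⌋ = 7; lat ⌊0.03223/0.00416667⌋ = 7.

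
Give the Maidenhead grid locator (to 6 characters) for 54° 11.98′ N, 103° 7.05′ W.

DO84ke

Add 180° to longitude and 90° to latitude: 76.8825, 144.1997.
Field: 76.8825/20 → 3 → D, 144.1997/10 → 14 → O; chars DO.
Square: 16.8825/2 → 8, 4.1997/1 → 4; chars 84.
Subsquare: 0.8825/0.0833333 → 10 → k, 0.1997/0.0416667 → 4 → e; chars ke.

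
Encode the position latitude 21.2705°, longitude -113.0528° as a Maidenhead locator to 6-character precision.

DL31lg

Offset from 180°W / 90°S: lon 66.9472°, lat 111.2705°.
Field (20°×10°, letters A–R): lon ⌊66.9472/20⌋ = 3 → D; lat ⌊111.2705/10⌋ = 11 → L.
Square (2°×1°, digits 0–9): lon ⌊6.9472/2⌋ = 3; lat ⌊1.2705/1⌋ = 1.
Subsquare (5′×2.5′, letters a–x): lon ⌊0.9472/0.0833333⌋ = 11 → l; lat ⌊0.2705/0.0416667⌋ = 6 → g.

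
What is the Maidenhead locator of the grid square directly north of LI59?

Latitude square 9; +1 → 10, wraps to 0, carry into field.
Latitude field I = 8; +1 → 9 = J.
The longitude characters are unchanged.

LJ50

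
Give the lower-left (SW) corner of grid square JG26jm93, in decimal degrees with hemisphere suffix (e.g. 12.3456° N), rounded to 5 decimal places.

23.48750° S, 4.82500° E

Field J=9, G=6: +9·20° lon, +6·10° lat → SW at lon 0°, lat -30°.
Square 2, 6: +2·2° lon, +6·1° lat → SW at lon 4°, lat -24°.
Subsquare j=9, m=12: +9·0.0833333° lon, +12·0.0416667° lat → SW at lon 4.75°, lat -23.5°.
Extended square 9, 3: +9·0.00833333° lon, +3·0.00416667° lat → SW at lon 4.825°, lat -23.4875°.
latitude 23.48750° S, longitude 4.82500° E.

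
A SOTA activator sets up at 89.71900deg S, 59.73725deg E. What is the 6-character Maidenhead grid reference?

LA90ug

Shift to the Maidenhead origin (180°W, 90°S): lon 239.7373, lat 0.2810.
Field: lon ⌊239.7373/20⌋ = 11 → L; lat ⌊0.2810/10⌋ = 0 → A.
Square: lon ⌊19.7373/2⌋ = 9; lat ⌊0.2810/1⌋ = 0.
Subsquare: lon ⌊1.7373/0.0833333⌋ = 20 → u; lat ⌊0.2810/0.0416667⌋ = 6 → g.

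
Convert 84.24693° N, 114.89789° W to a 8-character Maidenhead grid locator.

DR24nf29

Add 180° to longitude and 90° to latitude: 65.10211, 174.24693.
Field: lon ⌊65.10211/20⌋ = 3 → D; lat ⌊174.24693/10⌋ = 17 → R.
Square: lon ⌊5.10211/2⌋ = 2; lat ⌊4.24693/1⌋ = 4.
Subsquare: lon ⌊1.10211/0.0833333⌋ = 13 → n; lat ⌊0.24693/0.0416667⌋ = 5 → f.
Extended square: lon ⌊0.01878/0.00833333⌋ = 2; lat ⌊0.03860/0.00416667⌋ = 9.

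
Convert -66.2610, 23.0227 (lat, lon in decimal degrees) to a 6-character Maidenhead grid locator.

KC13mr

Shift to the Maidenhead origin (180°W, 90°S): lon 203.0227, lat 23.7390.
Field (20°×10°, letters A–R): lon ⌊203.0227/20⌋ = 10 → K; lat ⌊23.7390/10⌋ = 2 → C.
Square (2°×1°, digits 0–9): lon ⌊3.0227/2⌋ = 1; lat ⌊3.7390/1⌋ = 3.
Subsquare (5′×2.5′, letters a–x): lon ⌊1.0227/0.0833333⌋ = 12 → m; lat ⌊0.7390/0.0416667⌋ = 17 → r.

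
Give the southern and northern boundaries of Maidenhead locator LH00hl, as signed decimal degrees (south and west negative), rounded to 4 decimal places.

-19.5417, -19.5000

Field L=11, H=7: +11·20° lon, +7·10° lat → SW at lon 40°, lat -20°.
Square 0, 0: +0·2° lon, +0·1° lat → SW at lon 40°, lat -20°.
Subsquare h=7, l=11: +7·0.0833333° lon, +11·0.0416667° lat → SW at lon 40.5833°, lat -19.5417°.
Cell spans 0.0833333° lon × 0.0416667° lat.
south -19.5417, north -19.5000.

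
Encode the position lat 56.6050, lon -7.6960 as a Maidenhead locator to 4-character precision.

IO66

Offset from 180°W / 90°S: lon 172.30°, lat 146.60°.
Field: 172.30/20 → 8 → I, 146.60/10 → 14 → O; chars IO.
Square: 12.30/2 → 6, 6.60/1 → 6; chars 66.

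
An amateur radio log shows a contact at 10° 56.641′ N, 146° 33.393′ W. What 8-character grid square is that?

Add 180° to longitude and 90° to latitude: 33.44345, 100.94402.
Field (20°×10°, letters A–R): lon ⌊33.44345/20⌋ = 1 → B; lat ⌊100.94402/10⌋ = 10 → K.
Square (2°×1°, digits 0–9): lon ⌊13.44345/2⌋ = 6; lat ⌊0.94402/1⌋ = 0.
Subsquare (5′×2.5′, letters a–x): lon ⌊1.44345/0.0833333⌋ = 17 → r; lat ⌊0.94402/0.0416667⌋ = 22 → w.
Extended square (30″×15″, digits 0–9): lon ⌊0.02678/0.00833333⌋ = 3; lat ⌊0.02735/0.00416667⌋ = 6.

BK60rw36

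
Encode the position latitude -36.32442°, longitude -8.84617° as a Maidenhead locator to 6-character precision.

Shift to the Maidenhead origin (180°W, 90°S): lon 171.1538, lat 53.6756.
Field: 171.1538/20 → 8 → I, 53.6756/10 → 5 → F; chars IF.
Square: 11.1538/2 → 5, 3.6756/1 → 3; chars 53.
Subsquare: 1.1538/0.0833333 → 13 → n, 0.6756/0.0416667 → 16 → q; chars nq.

IF53nq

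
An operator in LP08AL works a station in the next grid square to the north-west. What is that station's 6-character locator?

KP98xm

Longitude subsquare a = 0; −1 → -1, wraps to 23 = x, carry into square.
Longitude square 0; −1 → -1, wraps to 9, carry into field.
Longitude field L = 11; −1 → 10 = K.
Latitude subsquare l = 11; +1 → 12 = m.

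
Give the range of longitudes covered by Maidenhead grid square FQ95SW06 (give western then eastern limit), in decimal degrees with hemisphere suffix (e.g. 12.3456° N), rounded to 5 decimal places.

60.50000° W, 60.49167° W

Field F=5, Q=16: +5·20° lon, +16·10° lat → SW at lon -80°, lat 70°.
Square 9, 5: +9·2° lon, +5·1° lat → SW at lon -62°, lat 75°.
Subsquare s=18, w=22: +18·0.0833333° lon, +22·0.0416667° lat → SW at lon -60.5°, lat 75.9167°.
Extended square 0, 6: +0·0.00833333° lon, +6·0.00416667° lat → SW at lon -60.5°, lat 75.9417°.
Cell spans 0.00833333° lon × 0.00416667° lat.
west 60.50000° W, east 60.49167° W.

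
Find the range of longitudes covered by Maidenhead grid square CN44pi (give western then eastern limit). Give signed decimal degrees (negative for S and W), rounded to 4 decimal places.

-130.7500, -130.6667

Field C=2, N=13: +2·20° lon, +13·10° lat → SW at lon -140°, lat 40°.
Square 4, 4: +4·2° lon, +4·1° lat → SW at lon -132°, lat 44°.
Subsquare p=15, i=8: +15·0.0833333° lon, +8·0.0416667° lat → SW at lon -130.75°, lat 44.3333°.
Cell spans 0.0833333° lon × 0.0416667° lat.
west -130.7500, east -130.6667.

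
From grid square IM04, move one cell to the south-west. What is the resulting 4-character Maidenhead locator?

HM93

Longitude square 0; −1 → -1, wraps to 9, carry into field.
Longitude field I = 8; −1 → 7 = H.
Latitude square 4; −1 → 3.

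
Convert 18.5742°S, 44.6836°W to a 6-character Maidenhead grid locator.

GH71pk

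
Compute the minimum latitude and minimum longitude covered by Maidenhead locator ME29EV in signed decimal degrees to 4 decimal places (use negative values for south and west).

-40.1250, 64.3333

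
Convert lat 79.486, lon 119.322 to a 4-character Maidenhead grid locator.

OQ99

Add 180° to longitude and 90° to latitude: 299.32, 169.49.
Field: 299.32/20 → 14 → O, 169.49/10 → 16 → Q; chars OQ.
Square: 19.32/2 → 9, 9.49/1 → 9; chars 99.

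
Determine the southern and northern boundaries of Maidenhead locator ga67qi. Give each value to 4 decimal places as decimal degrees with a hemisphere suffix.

Field G=6, A=0: +6·20° lon, +0·10° lat → SW at lon -60°, lat -90°.
Square 6, 7: +6·2° lon, +7·1° lat → SW at lon -48°, lat -83°.
Subsquare q=16, i=8: +16·0.0833333° lon, +8·0.0416667° lat → SW at lon -46.6667°, lat -82.6667°.
Cell spans 0.0833333° lon × 0.0416667° lat.
south 82.6667° S, north 82.6250° S.

82.6667° S, 82.6250° S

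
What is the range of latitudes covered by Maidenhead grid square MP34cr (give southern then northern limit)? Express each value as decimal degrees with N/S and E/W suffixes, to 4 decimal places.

64.7083° N, 64.7500° N

Field M=12, P=15: +12·20° lon, +15·10° lat → SW at lon 60°, lat 60°.
Square 3, 4: +3·2° lon, +4·1° lat → SW at lon 66°, lat 64°.
Subsquare c=2, r=17: +2·0.0833333° lon, +17·0.0416667° lat → SW at lon 66.1667°, lat 64.7083°.
Cell spans 0.0833333° lon × 0.0416667° lat.
south 64.7083° N, north 64.7500° N.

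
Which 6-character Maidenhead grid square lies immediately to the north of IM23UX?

Latitude subsquare x = 23; +1 → 24, wraps to 0 = a, carry into square.
Latitude square 3; +1 → 4.
The longitude characters are unchanged.

IM24ua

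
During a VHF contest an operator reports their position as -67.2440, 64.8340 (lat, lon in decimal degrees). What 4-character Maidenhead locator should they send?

Offset from 180°W / 90°S: lon 244.83°, lat 22.76°.
Field: lon ⌊244.83/20⌋ = 12 → M; lat ⌊22.76/10⌋ = 2 → C.
Square: lon ⌊4.83/2⌋ = 2; lat ⌊2.76/1⌋ = 2.

MC22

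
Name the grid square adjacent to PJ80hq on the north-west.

Longitude subsquare h = 7; −1 → 6 = g.
Latitude subsquare q = 16; +1 → 17 = r.

PJ80gr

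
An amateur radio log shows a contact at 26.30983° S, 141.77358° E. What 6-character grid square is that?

QG03vq

Shift to the Maidenhead origin (180°W, 90°S): lon 321.7736, lat 63.6902.
Field: 321.7736/20 → 16 → Q, 63.6902/10 → 6 → G; chars QG.
Square: 1.7736/2 → 0, 3.6902/1 → 3; chars 03.
Subsquare: 1.7736/0.0833333 → 21 → v, 0.6902/0.0416667 → 16 → q; chars vq.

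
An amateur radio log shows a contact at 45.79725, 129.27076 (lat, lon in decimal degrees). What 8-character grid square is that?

Shift to the Maidenhead origin (180°W, 90°S): lon 309.27076, lat 135.79725.
Field (20°×10°, letters A–R): 309.27076/20 → 15 → P, 135.79725/10 → 13 → N; chars PN.
Square (2°×1°, digits 0–9): 9.27076/2 → 4, 5.79725/1 → 5; chars 45.
Subsquare (5′×2.5′, letters a–x): 1.27076/0.0833333 → 15 → p, 0.79725/0.0416667 → 19 → t; chars pt.
Extended square (30″×15″, digits 0–9): 0.02076/0.00833333 → 2, 0.00558/0.00416667 → 1; chars 21.

PN45pt21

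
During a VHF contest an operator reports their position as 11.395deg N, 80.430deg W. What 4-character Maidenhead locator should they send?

Offset from 180°W / 90°S: lon 99.57°, lat 101.39°.
Field (20°×10°, letters A–R): 99.57/20 → 4 → E, 101.39/10 → 10 → K; chars EK.
Square (2°×1°, digits 0–9): 19.57/2 → 9, 1.39/1 → 1; chars 91.

EK91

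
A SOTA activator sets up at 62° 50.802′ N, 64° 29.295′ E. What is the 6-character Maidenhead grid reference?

Add 180° to longitude and 90° to latitude: 244.4882, 152.8467.
Field: 244.4882/20 → 12 → M, 152.8467/10 → 15 → P; chars MP.
Square: 4.4882/2 → 2, 2.8467/1 → 2; chars 22.
Subsquare: 0.4882/0.0833333 → 5 → f, 0.8467/0.0416667 → 20 → u; chars fu.

MP22fu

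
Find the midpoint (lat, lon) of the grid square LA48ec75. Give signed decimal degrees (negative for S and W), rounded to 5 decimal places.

-81.89375, 48.39583

Field L=11, A=0: +11·20° lon, +0·10° lat → SW at lon 40°, lat -90°.
Square 4, 8: +4·2° lon, +8·1° lat → SW at lon 48°, lat -82°.
Subsquare e=4, c=2: +4·0.0833333° lon, +2·0.0416667° lat → SW at lon 48.3333°, lat -81.9167°.
Extended square 7, 5: +7·0.00833333° lon, +5·0.00416667° lat → SW at lon 48.3917°, lat -81.8958°.
Cell spans 0.00833333° lon × 0.00416667° lat. Centre is SW corner plus half of each.
latitude -81.89375, longitude 48.39583.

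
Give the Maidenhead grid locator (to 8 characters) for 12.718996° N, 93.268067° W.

EK32ir72

Offset from 180°W / 90°S: lon 86.73193°, lat 102.71900°.
Field: lon ⌊86.73193/20⌋ = 4 → E; lat ⌊102.71900/10⌋ = 10 → K.
Square: lon ⌊6.73193/2⌋ = 3; lat ⌊2.71900/1⌋ = 2.
Subsquare: lon ⌊0.73193/0.0833333⌋ = 8 → i; lat ⌊0.71900/0.0416667⌋ = 17 → r.
Extended square: lon ⌊0.06527/0.00833333⌋ = 7; lat ⌊0.01066/0.00416667⌋ = 2.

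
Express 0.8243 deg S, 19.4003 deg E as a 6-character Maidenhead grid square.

JI99qe

Shift to the Maidenhead origin (180°W, 90°S): lon 199.4003, lat 89.1757.
Field: 199.4003/20 → 9 → J, 89.1757/10 → 8 → I; chars JI.
Square: 19.4003/2 → 9, 9.1757/1 → 9; chars 99.
Subsquare: 1.4003/0.0833333 → 16 → q, 0.1757/0.0416667 → 4 → e; chars qe.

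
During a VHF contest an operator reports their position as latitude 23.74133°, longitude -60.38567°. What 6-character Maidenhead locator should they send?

FL93tr

Shift to the Maidenhead origin (180°W, 90°S): lon 119.6143, lat 113.7413.
Field: 119.6143/20 → 5 → F, 113.7413/10 → 11 → L; chars FL.
Square: 19.6143/2 → 9, 3.7413/1 → 3; chars 93.
Subsquare: 1.6143/0.0833333 → 19 → t, 0.7413/0.0416667 → 17 → r; chars tr.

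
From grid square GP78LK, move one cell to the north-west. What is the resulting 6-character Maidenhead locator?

GP78kl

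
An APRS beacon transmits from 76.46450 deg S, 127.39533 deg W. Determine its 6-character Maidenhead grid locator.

Offset from 180°W / 90°S: lon 52.6047°, lat 13.5355°.
Field (20°×10°, letters A–R): 52.6047/20 → 2 → C, 13.5355/10 → 1 → B; chars CB.
Square (2°×1°, digits 0–9): 12.6047/2 → 6, 3.5355/1 → 3; chars 63.
Subsquare (5′×2.5′, letters a–x): 0.6047/0.0833333 → 7 → h, 0.5355/0.0416667 → 12 → m; chars hm.

CB63hm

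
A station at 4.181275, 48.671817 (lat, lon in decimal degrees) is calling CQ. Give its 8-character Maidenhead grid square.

Offset from 180°W / 90°S: lon 228.67182°, lat 94.18127°.
Field (20°×10°, letters A–R): lon ⌊228.67182/20⌋ = 11 → L; lat ⌊94.18127/10⌋ = 9 → J.
Square (2°×1°, digits 0–9): lon ⌊8.67182/2⌋ = 4; lat ⌊4.18127/1⌋ = 4.
Subsquare (5′×2.5′, letters a–x): lon ⌊0.67182/0.0833333⌋ = 8 → i; lat ⌊0.18127/0.0416667⌋ = 4 → e.
Extended square (30″×15″, digits 0–9): lon ⌊0.00515/0.00833333⌋ = 0; lat ⌊0.01461/0.00416667⌋ = 3.

LJ44ie03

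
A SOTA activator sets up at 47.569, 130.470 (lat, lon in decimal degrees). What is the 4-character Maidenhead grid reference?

PN57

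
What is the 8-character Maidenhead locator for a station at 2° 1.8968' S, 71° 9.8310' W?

Add 180° to longitude and 90° to latitude: 108.83615, 87.96839.
Field: lon ⌊108.83615/20⌋ = 5 → F; lat ⌊87.96839/10⌋ = 8 → I.
Square: lon ⌊8.83615/2⌋ = 4; lat ⌊7.96839/1⌋ = 7.
Subsquare: lon ⌊0.83615/0.0833333⌋ = 10 → k; lat ⌊0.96839/0.0416667⌋ = 23 → x.
Extended square: lon ⌊0.00282/0.00833333⌋ = 0; lat ⌊0.01005/0.00416667⌋ = 2.

FI47kx02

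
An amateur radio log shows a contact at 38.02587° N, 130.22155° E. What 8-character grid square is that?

PM58ca66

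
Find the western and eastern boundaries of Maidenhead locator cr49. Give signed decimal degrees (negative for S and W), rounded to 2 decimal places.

Field C=2, R=17: +2·20° lon, +17·10° lat → SW at lon -140°, lat 80°.
Square 4, 9: +4·2° lon, +9·1° lat → SW at lon -132°, lat 89°.
Cell spans 2° lon × 1° lat.
west -132.00, east -130.00.

-132.00, -130.00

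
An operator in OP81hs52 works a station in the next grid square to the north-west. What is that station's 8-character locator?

Longitude extended square 5; −1 → 4.
Latitude extended square 2; +1 → 3.

OP81hs43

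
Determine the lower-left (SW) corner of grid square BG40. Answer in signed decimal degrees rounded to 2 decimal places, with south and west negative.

Field B=1, G=6: +1·20° lon, +6·10° lat → SW at lon -160°, lat -30°.
Square 4, 0: +4·2° lon, +0·1° lat → SW at lon -152°, lat -30°.
latitude -30.00, longitude -152.00.

-30.00, -152.00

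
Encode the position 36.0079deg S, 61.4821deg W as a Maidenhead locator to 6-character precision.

Shift to the Maidenhead origin (180°W, 90°S): lon 118.5179, lat 53.9921.
Field: lon ⌊118.5179/20⌋ = 5 → F; lat ⌊53.9921/10⌋ = 5 → F.
Square: lon ⌊18.5179/2⌋ = 9; lat ⌊3.9921/1⌋ = 3.
Subsquare: lon ⌊0.5179/0.0833333⌋ = 6 → g; lat ⌊0.9921/0.0416667⌋ = 23 → x.

FF93gx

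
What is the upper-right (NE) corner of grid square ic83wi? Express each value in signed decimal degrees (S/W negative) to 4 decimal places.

-66.6250, -2.0833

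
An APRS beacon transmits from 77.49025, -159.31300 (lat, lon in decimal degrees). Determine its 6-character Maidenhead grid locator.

BQ07il

Offset from 180°W / 90°S: lon 20.6870°, lat 167.4903°.
Field (20°×10°, letters A–R): 20.6870/20 → 1 → B, 167.4903/10 → 16 → Q; chars BQ.
Square (2°×1°, digits 0–9): 0.6870/2 → 0, 7.4903/1 → 7; chars 07.
Subsquare (5′×2.5′, letters a–x): 0.6870/0.0833333 → 8 → i, 0.4903/0.0416667 → 11 → l; chars il.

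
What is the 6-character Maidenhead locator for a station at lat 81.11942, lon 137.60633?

Shift to the Maidenhead origin (180°W, 90°S): lon 317.6063, lat 171.1194.
Field (20°×10°, letters A–R): 317.6063/20 → 15 → P, 171.1194/10 → 17 → R; chars PR.
Square (2°×1°, digits 0–9): 17.6063/2 → 8, 1.1194/1 → 1; chars 81.
Subsquare (5′×2.5′, letters a–x): 1.6063/0.0833333 → 19 → t, 0.1194/0.0416667 → 2 → c; chars tc.

PR81tc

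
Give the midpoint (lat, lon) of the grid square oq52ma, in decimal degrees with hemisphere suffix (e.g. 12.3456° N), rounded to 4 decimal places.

72.0208° N, 111.0417° E

Field O=14, Q=16: +14·20° lon, +16·10° lat → SW at lon 100°, lat 70°.
Square 5, 2: +5·2° lon, +2·1° lat → SW at lon 110°, lat 72°.
Subsquare m=12, a=0: +12·0.0833333° lon, +0·0.0416667° lat → SW at lon 111°, lat 72°.
Cell spans 0.0833333° lon × 0.0416667° lat. Centre is SW corner plus half of each.
latitude 72.0208° N, longitude 111.0417° E.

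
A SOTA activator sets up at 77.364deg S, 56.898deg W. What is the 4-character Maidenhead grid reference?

GB12

Add 180° to longitude and 90° to latitude: 123.10, 12.64.
Field: 123.10/20 → 6 → G, 12.64/10 → 1 → B; chars GB.
Square: 3.10/2 → 1, 2.64/1 → 2; chars 12.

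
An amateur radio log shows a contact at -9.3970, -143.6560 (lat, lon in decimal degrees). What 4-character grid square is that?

BI80

Add 180° to longitude and 90° to latitude: 36.34, 80.60.
Field: lon ⌊36.34/20⌋ = 1 → B; lat ⌊80.60/10⌋ = 8 → I.
Square: lon ⌊16.34/2⌋ = 8; lat ⌊0.60/1⌋ = 0.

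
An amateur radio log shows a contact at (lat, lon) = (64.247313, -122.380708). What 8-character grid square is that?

CP84tf49

Offset from 180°W / 90°S: lon 57.61929°, lat 154.24731°.
Field (20°×10°, letters A–R): 57.61929/20 → 2 → C, 154.24731/10 → 15 → P; chars CP.
Square (2°×1°, digits 0–9): 17.61929/2 → 8, 4.24731/1 → 4; chars 84.
Subsquare (5′×2.5′, letters a–x): 1.61929/0.0833333 → 19 → t, 0.24731/0.0416667 → 5 → f; chars tf.
Extended square (30″×15″, digits 0–9): 0.03596/0.00833333 → 4, 0.03898/0.00416667 → 9; chars 49.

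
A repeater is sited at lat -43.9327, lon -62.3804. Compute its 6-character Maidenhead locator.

FE86tb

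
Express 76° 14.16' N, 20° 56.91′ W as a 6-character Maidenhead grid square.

HQ96mf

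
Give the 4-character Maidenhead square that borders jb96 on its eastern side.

KB06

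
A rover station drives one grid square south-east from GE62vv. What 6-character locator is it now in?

Longitude subsquare v = 21; +1 → 22 = w.
Latitude subsquare v = 21; −1 → 20 = u.

GE62wu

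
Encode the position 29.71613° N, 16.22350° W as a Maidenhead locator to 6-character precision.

IL19vr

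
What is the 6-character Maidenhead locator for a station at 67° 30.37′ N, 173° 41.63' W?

AP37dm

Add 180° to longitude and 90° to latitude: 6.3062, 157.5062.
Field: lon ⌊6.3062/20⌋ = 0 → A; lat ⌊157.5062/10⌋ = 15 → P.
Square: lon ⌊6.3062/2⌋ = 3; lat ⌊7.5062/1⌋ = 7.
Subsquare: lon ⌊0.3062/0.0833333⌋ = 3 → d; lat ⌊0.5062/0.0416667⌋ = 12 → m.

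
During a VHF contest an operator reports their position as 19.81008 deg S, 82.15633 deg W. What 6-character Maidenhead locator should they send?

EH80we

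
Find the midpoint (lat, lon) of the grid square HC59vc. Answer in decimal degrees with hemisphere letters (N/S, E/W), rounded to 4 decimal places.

60.8958° S, 28.2083° W

Field H=7, C=2: +7·20° lon, +2·10° lat → SW at lon -40°, lat -70°.
Square 5, 9: +5·2° lon, +9·1° lat → SW at lon -30°, lat -61°.
Subsquare v=21, c=2: +21·0.0833333° lon, +2·0.0416667° lat → SW at lon -28.25°, lat -60.9167°.
Cell spans 0.0833333° lon × 0.0416667° lat. Centre is SW corner plus half of each.
latitude 60.8958° S, longitude 28.2083° W.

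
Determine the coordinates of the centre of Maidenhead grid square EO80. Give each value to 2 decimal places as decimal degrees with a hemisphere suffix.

50.50° N, 83.00° W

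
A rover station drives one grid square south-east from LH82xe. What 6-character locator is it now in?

LH92ad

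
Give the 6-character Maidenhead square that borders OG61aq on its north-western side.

OG51xr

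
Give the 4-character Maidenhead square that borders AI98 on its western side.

Longitude square 9; −1 → 8.
The latitude characters are unchanged.

AI88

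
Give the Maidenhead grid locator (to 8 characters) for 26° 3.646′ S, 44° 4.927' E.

LG23aw95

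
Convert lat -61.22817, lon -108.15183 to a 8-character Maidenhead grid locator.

DC58ws15

Add 180° to longitude and 90° to latitude: 71.84817, 28.77183.
Field (20°×10°, letters A–R): lon ⌊71.84817/20⌋ = 3 → D; lat ⌊28.77183/10⌋ = 2 → C.
Square (2°×1°, digits 0–9): lon ⌊11.84817/2⌋ = 5; lat ⌊8.77183/1⌋ = 8.
Subsquare (5′×2.5′, letters a–x): lon ⌊1.84817/0.0833333⌋ = 22 → w; lat ⌊0.77183/0.0416667⌋ = 18 → s.
Extended square (30″×15″, digits 0–9): lon ⌊0.01484/0.00833333⌋ = 1; lat ⌊0.02183/0.00416667⌋ = 5.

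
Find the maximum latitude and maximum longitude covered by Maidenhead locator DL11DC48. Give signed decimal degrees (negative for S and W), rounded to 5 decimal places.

21.12083, -117.70833

Field D=3, L=11: +3·20° lon, +11·10° lat → SW at lon -120°, lat 20°.
Square 1, 1: +1·2° lon, +1·1° lat → SW at lon -118°, lat 21°.
Subsquare d=3, c=2: +3·0.0833333° lon, +2·0.0416667° lat → SW at lon -117.75°, lat 21.0833°.
Extended square 4, 8: +4·0.00833333° lon, +8·0.00416667° lat → SW at lon -117.717°, lat 21.1167°.
Cell spans 0.00833333° lon × 0.00416667° lat. NE corner is SW corner plus one full cell.
latitude 21.12083, longitude -117.70833.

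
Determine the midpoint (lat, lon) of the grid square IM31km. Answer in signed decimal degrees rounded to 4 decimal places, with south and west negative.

31.5208, -13.1250

Field I=8, M=12: +8·20° lon, +12·10° lat → SW at lon -20°, lat 30°.
Square 3, 1: +3·2° lon, +1·1° lat → SW at lon -14°, lat 31°.
Subsquare k=10, m=12: +10·0.0833333° lon, +12·0.0416667° lat → SW at lon -13.1667°, lat 31.5°.
Cell spans 0.0833333° lon × 0.0416667° lat. Centre is SW corner plus half of each.
latitude 31.5208, longitude -13.1250.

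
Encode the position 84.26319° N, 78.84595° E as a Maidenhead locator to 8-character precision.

MR94kg13

Add 180° to longitude and 90° to latitude: 258.84595, 174.26319.
Field (20°×10°, letters A–R): 258.84595/20 → 12 → M, 174.26319/10 → 17 → R; chars MR.
Square (2°×1°, digits 0–9): 18.84595/2 → 9, 4.26319/1 → 4; chars 94.
Subsquare (5′×2.5′, letters a–x): 0.84595/0.0833333 → 10 → k, 0.26319/0.0416667 → 6 → g; chars kg.
Extended square (30″×15″, digits 0–9): 0.01262/0.00833333 → 1, 0.01319/0.00416667 → 3; chars 13.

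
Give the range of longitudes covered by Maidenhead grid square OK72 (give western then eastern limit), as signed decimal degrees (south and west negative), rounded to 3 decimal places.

Field O=14, K=10: +14·20° lon, +10·10° lat → SW at lon 100°, lat 10°.
Square 7, 2: +7·2° lon, +2·1° lat → SW at lon 114°, lat 12°.
Cell spans 2° lon × 1° lat.
west 114.000, east 116.000.

114.000, 116.000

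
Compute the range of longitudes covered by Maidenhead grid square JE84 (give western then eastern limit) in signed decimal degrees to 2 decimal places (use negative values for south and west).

16.00, 18.00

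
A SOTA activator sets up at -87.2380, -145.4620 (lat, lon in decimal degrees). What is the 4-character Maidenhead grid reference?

BA72

Add 180° to longitude and 90° to latitude: 34.54, 2.76.
Field: 34.54/20 → 1 → B, 2.76/10 → 0 → A; chars BA.
Square: 14.54/2 → 7, 2.76/1 → 2; chars 72.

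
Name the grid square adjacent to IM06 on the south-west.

Longitude square 0; −1 → -1, wraps to 9, carry into field.
Longitude field I = 8; −1 → 7 = H.
Latitude square 6; −1 → 5.

HM95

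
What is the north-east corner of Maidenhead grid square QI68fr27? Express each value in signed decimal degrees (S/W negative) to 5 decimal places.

Field Q=16, I=8: +16·20° lon, +8·10° lat → SW at lon 140°, lat -10°.
Square 6, 8: +6·2° lon, +8·1° lat → SW at lon 152°, lat -2°.
Subsquare f=5, r=17: +5·0.0833333° lon, +17·0.0416667° lat → SW at lon 152.417°, lat -1.29167°.
Extended square 2, 7: +2·0.00833333° lon, +7·0.00416667° lat → SW at lon 152.433°, lat -1.2625°.
Cell spans 0.00833333° lon × 0.00416667° lat. NE corner is SW corner plus one full cell.
latitude -1.25833, longitude 152.44167.

-1.25833, 152.44167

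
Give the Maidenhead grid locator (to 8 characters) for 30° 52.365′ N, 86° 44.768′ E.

Add 180° to longitude and 90° to latitude: 266.74613, 120.87275.
Field (20°×10°, letters A–R): lon ⌊266.74613/20⌋ = 13 → N; lat ⌊120.87275/10⌋ = 12 → M.
Square (2°×1°, digits 0–9): lon ⌊6.74613/2⌋ = 3; lat ⌊0.87275/1⌋ = 0.
Subsquare (5′×2.5′, letters a–x): lon ⌊0.74613/0.0833333⌋ = 8 → i; lat ⌊0.87275/0.0416667⌋ = 20 → u.
Extended square (30″×15″, digits 0–9): lon ⌊0.07947/0.00833333⌋ = 9; lat ⌊0.03942/0.00416667⌋ = 9.

NM30iu99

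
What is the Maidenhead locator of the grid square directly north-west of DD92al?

DD82xm

Longitude subsquare a = 0; −1 → -1, wraps to 23 = x, carry into square.
Longitude square 9; −1 → 8.
Latitude subsquare l = 11; +1 → 12 = m.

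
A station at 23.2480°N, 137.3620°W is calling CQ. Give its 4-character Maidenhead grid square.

Add 180° to longitude and 90° to latitude: 42.64, 113.25.
Field: 42.64/20 → 2 → C, 113.25/10 → 11 → L; chars CL.
Square: 2.64/2 → 1, 3.25/1 → 3; chars 13.

CL13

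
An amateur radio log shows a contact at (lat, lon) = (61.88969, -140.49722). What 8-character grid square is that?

Add 180° to longitude and 90° to latitude: 39.50278, 151.88969.
Field (20°×10°, letters A–R): 39.50278/20 → 1 → B, 151.88969/10 → 15 → P; chars BP.
Square (2°×1°, digits 0–9): 19.50278/2 → 9, 1.88969/1 → 1; chars 91.
Subsquare (5′×2.5′, letters a–x): 1.50278/0.0833333 → 18 → s, 0.88969/0.0416667 → 21 → v; chars sv.
Extended square (30″×15″, digits 0–9): 0.00278/0.00833333 → 0, 0.01469/0.00416667 → 3; chars 03.

BP91sv03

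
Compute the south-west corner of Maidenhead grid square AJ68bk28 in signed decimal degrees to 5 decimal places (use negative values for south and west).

8.45000, -167.90000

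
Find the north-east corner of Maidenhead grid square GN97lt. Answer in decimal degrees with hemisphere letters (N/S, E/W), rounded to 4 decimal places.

Field G=6, N=13: +6·20° lon, +13·10° lat → SW at lon -60°, lat 40°.
Square 9, 7: +9·2° lon, +7·1° lat → SW at lon -42°, lat 47°.
Subsquare l=11, t=19: +11·0.0833333° lon, +19·0.0416667° lat → SW at lon -41.0833°, lat 47.7917°.
Cell spans 0.0833333° lon × 0.0416667° lat. NE corner is SW corner plus one full cell.
latitude 47.8333° N, longitude 41.0000° W.

47.8333° N, 41.0000° W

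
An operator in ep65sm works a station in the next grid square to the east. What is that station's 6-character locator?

EP65tm

Longitude subsquare s = 18; +1 → 19 = t.
The latitude characters are unchanged.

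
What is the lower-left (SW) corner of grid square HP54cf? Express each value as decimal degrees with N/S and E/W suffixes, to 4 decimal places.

64.2083° N, 29.8333° W

Field H=7, P=15: +7·20° lon, +15·10° lat → SW at lon -40°, lat 60°.
Square 5, 4: +5·2° lon, +4·1° lat → SW at lon -30°, lat 64°.
Subsquare c=2, f=5: +2·0.0833333° lon, +5·0.0416667° lat → SW at lon -29.8333°, lat 64.2083°.
latitude 64.2083° N, longitude 29.8333° W.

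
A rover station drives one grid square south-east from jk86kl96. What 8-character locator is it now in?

Longitude extended square 9; +1 → 10, wraps to 0, carry into subsquare.
Longitude subsquare k = 10; +1 → 11 = l.
Latitude extended square 6; −1 → 5.

JK86ll05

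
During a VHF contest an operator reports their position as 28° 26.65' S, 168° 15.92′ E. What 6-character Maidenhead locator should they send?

RG41dn

Shift to the Maidenhead origin (180°W, 90°S): lon 348.2653, lat 61.5558.
Field: 348.2653/20 → 17 → R, 61.5558/10 → 6 → G; chars RG.
Square: 8.2653/2 → 4, 1.5558/1 → 1; chars 41.
Subsquare: 0.2653/0.0833333 → 3 → d, 0.5558/0.0416667 → 13 → n; chars dn.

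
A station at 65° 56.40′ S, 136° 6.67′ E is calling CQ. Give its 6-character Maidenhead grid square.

PC84bb

Offset from 180°W / 90°S: lon 316.1112°, lat 24.0600°.
Field: 316.1112/20 → 15 → P, 24.0600/10 → 2 → C; chars PC.
Square: 16.1112/2 → 8, 4.0600/1 → 4; chars 84.
Subsquare: 0.1112/0.0833333 → 1 → b, 0.0600/0.0416667 → 1 → b; chars bb.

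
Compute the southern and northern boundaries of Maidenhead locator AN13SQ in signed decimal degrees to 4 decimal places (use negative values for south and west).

43.6667, 43.7083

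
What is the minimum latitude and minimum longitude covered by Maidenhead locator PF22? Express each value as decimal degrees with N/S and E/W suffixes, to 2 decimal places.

Field P=15, F=5: +15·20° lon, +5·10° lat → SW at lon 120°, lat -40°.
Square 2, 2: +2·2° lon, +2·1° lat → SW at lon 124°, lat -38°.
latitude 38.00° S, longitude 124.00° E.

38.00° S, 124.00° E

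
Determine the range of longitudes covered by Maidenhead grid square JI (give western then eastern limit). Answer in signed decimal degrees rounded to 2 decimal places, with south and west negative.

0.00, 20.00

Field J=9, I=8: +9·20° lon, +8·10° lat → SW at lon 0°, lat -10°.
Cell spans 20° lon × 10° lat.
west 0.00, east 20.00.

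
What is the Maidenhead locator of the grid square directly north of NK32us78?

NK32us79

Latitude extended square 8; +1 → 9.
The longitude characters are unchanged.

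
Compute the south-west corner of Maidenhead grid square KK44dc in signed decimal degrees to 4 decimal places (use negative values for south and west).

Field K=10, K=10: +10·20° lon, +10·10° lat → SW at lon 20°, lat 10°.
Square 4, 4: +4·2° lon, +4·1° lat → SW at lon 28°, lat 14°.
Subsquare d=3, c=2: +3·0.0833333° lon, +2·0.0416667° lat → SW at lon 28.25°, lat 14.0833°.
latitude 14.0833, longitude 28.2500.

14.0833, 28.2500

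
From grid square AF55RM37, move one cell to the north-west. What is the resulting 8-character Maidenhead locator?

AF55rm28

Longitude extended square 3; −1 → 2.
Latitude extended square 7; +1 → 8.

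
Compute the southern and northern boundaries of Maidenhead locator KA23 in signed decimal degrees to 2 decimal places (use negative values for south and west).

-87.00, -86.00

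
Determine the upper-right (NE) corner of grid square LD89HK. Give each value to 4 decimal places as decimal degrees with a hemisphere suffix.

Field L=11, D=3: +11·20° lon, +3·10° lat → SW at lon 40°, lat -60°.
Square 8, 9: +8·2° lon, +9·1° lat → SW at lon 56°, lat -51°.
Subsquare h=7, k=10: +7·0.0833333° lon, +10·0.0416667° lat → SW at lon 56.5833°, lat -50.5833°.
Cell spans 0.0833333° lon × 0.0416667° lat. NE corner is SW corner plus one full cell.
latitude 50.5417° S, longitude 56.6667° E.

50.5417° S, 56.6667° E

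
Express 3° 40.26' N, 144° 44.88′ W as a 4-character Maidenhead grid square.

BJ73

Offset from 180°W / 90°S: lon 35.25°, lat 93.67°.
Field: 35.25/20 → 1 → B, 93.67/10 → 9 → J; chars BJ.
Square: 15.25/2 → 7, 3.67/1 → 3; chars 73.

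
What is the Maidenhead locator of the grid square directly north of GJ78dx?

GJ79da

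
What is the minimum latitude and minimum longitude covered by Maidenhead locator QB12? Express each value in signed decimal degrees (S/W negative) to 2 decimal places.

Field Q=16, B=1: +16·20° lon, +1·10° lat → SW at lon 140°, lat -80°.
Square 1, 2: +1·2° lon, +2·1° lat → SW at lon 142°, lat -78°.
latitude -78.00, longitude 142.00.

-78.00, 142.00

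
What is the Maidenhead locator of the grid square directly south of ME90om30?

Latitude extended square 0; −1 → -1, wraps to 9, carry into subsquare.
Latitude subsquare m = 12; −1 → 11 = l.
The longitude characters are unchanged.

ME90ol39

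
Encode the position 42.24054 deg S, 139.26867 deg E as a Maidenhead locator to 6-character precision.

Add 180° to longitude and 90° to latitude: 319.2687, 47.7595.
Field (20°×10°, letters A–R): 319.2687/20 → 15 → P, 47.7595/10 → 4 → E; chars PE.
Square (2°×1°, digits 0–9): 19.2687/2 → 9, 7.7595/1 → 7; chars 97.
Subsquare (5′×2.5′, letters a–x): 1.2687/0.0833333 → 15 → p, 0.7595/0.0416667 → 18 → s; chars ps.

PE97ps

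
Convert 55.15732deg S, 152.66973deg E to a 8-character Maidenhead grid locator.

QD64iu02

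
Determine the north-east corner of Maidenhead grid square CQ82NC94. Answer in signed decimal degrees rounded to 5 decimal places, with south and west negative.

Field C=2, Q=16: +2·20° lon, +16·10° lat → SW at lon -140°, lat 70°.
Square 8, 2: +8·2° lon, +2·1° lat → SW at lon -124°, lat 72°.
Subsquare n=13, c=2: +13·0.0833333° lon, +2·0.0416667° lat → SW at lon -122.917°, lat 72.0833°.
Extended square 9, 4: +9·0.00833333° lon, +4·0.00416667° lat → SW at lon -122.842°, lat 72.1°.
Cell spans 0.00833333° lon × 0.00416667° lat. NE corner is SW corner plus one full cell.
latitude 72.10417, longitude -122.83333.

72.10417, -122.83333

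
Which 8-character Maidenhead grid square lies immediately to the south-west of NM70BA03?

NM70aa92

Longitude extended square 0; −1 → -1, wraps to 9, carry into subsquare.
Longitude subsquare b = 1; −1 → 0 = a.
Latitude extended square 3; −1 → 2.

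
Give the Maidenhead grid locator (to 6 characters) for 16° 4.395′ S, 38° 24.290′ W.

Offset from 180°W / 90°S: lon 141.5952°, lat 73.9267°.
Field: lon ⌊141.5952/20⌋ = 7 → H; lat ⌊73.9267/10⌋ = 7 → H.
Square: lon ⌊1.5952/2⌋ = 0; lat ⌊3.9267/1⌋ = 3.
Subsquare: lon ⌊1.5952/0.0833333⌋ = 19 → t; lat ⌊0.9267/0.0416667⌋ = 22 → w.

HH03tw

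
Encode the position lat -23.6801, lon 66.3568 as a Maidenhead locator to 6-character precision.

MG36eh

Shift to the Maidenhead origin (180°W, 90°S): lon 246.3568, lat 66.3199.
Field (20°×10°, letters A–R): 246.3568/20 → 12 → M, 66.3199/10 → 6 → G; chars MG.
Square (2°×1°, digits 0–9): 6.3568/2 → 3, 6.3199/1 → 6; chars 36.
Subsquare (5′×2.5′, letters a–x): 0.3568/0.0833333 → 4 → e, 0.3199/0.0416667 → 7 → h; chars eh.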